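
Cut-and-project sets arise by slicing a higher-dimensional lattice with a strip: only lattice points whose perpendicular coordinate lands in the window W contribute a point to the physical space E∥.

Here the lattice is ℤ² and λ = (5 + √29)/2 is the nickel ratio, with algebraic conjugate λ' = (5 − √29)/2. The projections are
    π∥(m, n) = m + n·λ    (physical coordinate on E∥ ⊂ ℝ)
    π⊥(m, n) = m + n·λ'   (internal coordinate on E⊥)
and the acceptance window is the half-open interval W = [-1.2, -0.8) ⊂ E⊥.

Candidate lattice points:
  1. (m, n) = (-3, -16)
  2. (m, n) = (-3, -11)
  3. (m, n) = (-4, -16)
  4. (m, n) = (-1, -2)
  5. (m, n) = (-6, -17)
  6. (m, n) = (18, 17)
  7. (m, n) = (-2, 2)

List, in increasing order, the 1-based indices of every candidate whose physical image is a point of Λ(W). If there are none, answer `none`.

2, 3

Compute λ' = (5−√29)/2 = -0.19258, so π⊥(m,n) = m -0.19258·n.
candidate 1: (m,n)=(-3,-16) → π∥ = -3-16·λ ≈ -86.08132, π⊥ = -3-16·λ' ≈ 0.08132 ∉ [-1.2, -0.8) ⇒ out
candidate 2: (m,n)=(-3,-11) → π∥ = -3-11·λ ≈ -60.11841, π⊥ = -3-11·λ' ≈ -0.88159 ∈ [-1.2, -0.8) ⇒ IN Λ
candidate 3: (m,n)=(-4,-16) → π∥ = -4-16·λ ≈ -87.08132, π⊥ = -4-16·λ' ≈ -0.91868 ∈ [-1.2, -0.8) ⇒ IN Λ
candidate 4: (m,n)=(-1,-2) → π∥ = -1-2·λ ≈ -11.38516, π⊥ = -1-2·λ' ≈ -0.61484 ∉ [-1.2, -0.8) ⇒ out
candidate 5: (m,n)=(-6,-17) → π∥ = -6-17·λ ≈ -94.27390, π⊥ = -6-17·λ' ≈ -2.72610 ∉ [-1.2, -0.8) ⇒ out
candidate 6: (m,n)=(18,17) → π∥ = 18+17·λ ≈ 106.27390, π⊥ = 18+17·λ' ≈ 14.72610 ∉ [-1.2, -0.8) ⇒ out
candidate 7: (m,n)=(-2,2) → π∥ = -2+2·λ ≈ 8.38516, π⊥ = -2+2·λ' ≈ -2.38516 ∉ [-1.2, -0.8) ⇒ out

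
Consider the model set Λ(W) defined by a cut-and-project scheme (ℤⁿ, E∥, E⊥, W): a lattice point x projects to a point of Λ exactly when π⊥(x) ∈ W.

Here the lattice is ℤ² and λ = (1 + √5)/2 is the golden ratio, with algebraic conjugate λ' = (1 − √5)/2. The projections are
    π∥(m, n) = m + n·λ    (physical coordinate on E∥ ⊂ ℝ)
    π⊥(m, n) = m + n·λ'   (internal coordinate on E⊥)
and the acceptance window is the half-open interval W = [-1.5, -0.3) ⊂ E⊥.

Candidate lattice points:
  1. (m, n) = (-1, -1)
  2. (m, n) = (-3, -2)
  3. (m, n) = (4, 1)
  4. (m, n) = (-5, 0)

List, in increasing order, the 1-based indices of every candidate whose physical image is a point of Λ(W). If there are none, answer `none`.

1

Compute λ' = (1−√5)/2 = -0.61803, so π⊥(m,n) = m -0.61803·n.
[1] lift (-1,-1): star map gives -0.38197; window check -1.5 ≤ -0.38197 < -0.3 is true → IN Λ
[2] lift (-3,-2): star map gives -1.76393; window check -1.5 ≤ -1.76393 < -0.3 is false → out
[3] lift (4,1): star map gives 3.38197; window check -1.5 ≤ 3.38197 < -0.3 is false → out
[4] lift (-5,0): star map gives -5.00000; window check -1.5 ≤ -5.00000 < -0.3 is false → out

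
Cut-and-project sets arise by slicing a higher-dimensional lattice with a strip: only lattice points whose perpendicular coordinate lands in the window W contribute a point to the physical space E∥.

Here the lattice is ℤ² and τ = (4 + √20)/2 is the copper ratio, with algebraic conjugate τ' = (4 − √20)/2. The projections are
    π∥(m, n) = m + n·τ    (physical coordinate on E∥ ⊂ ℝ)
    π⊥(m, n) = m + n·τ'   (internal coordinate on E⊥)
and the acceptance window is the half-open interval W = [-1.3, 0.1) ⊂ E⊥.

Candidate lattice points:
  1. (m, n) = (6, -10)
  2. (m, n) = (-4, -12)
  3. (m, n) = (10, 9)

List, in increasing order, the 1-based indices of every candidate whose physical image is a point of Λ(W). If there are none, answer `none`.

Compute τ' = (4−√20)/2 = -0.23607, so π⊥(m,n) = m -0.23607·n.
[1] lift (6,-10): star map gives 8.36068; window check -1.3 ≤ 8.36068 < 0.1 is false → out
[2] lift (-4,-12): star map gives -1.16718; window check -1.3 ≤ -1.16718 < 0.1 is true → IN Λ
[3] lift (10,9): star map gives 7.87539; window check -1.3 ≤ 7.87539 < 0.1 is false → out

2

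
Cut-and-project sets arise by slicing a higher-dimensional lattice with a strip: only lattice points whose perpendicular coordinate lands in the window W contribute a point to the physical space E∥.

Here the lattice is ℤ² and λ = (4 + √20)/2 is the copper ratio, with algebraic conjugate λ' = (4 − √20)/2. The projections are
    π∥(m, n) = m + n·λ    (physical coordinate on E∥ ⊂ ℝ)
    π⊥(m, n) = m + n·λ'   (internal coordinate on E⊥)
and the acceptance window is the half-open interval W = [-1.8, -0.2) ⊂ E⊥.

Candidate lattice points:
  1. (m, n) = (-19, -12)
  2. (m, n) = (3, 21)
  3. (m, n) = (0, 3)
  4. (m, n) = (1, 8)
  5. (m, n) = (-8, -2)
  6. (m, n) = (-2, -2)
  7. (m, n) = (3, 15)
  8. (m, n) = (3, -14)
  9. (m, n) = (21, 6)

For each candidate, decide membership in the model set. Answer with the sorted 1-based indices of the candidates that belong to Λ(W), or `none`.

3, 4, 6, 7

Compute λ' = (4−√20)/2 = -0.23607, so π⊥(m,n) = m -0.23607·n.
[1] lift (-19,-12): star map gives -16.16718; window check -1.8 ≤ -16.16718 < -0.2 is false → out
[2] lift (3,21): star map gives -1.95743; window check -1.8 ≤ -1.95743 < -0.2 is false → out
[3] lift (0,3): star map gives -0.70820; window check -1.8 ≤ -0.70820 < -0.2 is true → IN Λ
[4] lift (1,8): star map gives -0.88854; window check -1.8 ≤ -0.88854 < -0.2 is true → IN Λ
[5] lift (-8,-2): star map gives -7.52786; window check -1.8 ≤ -7.52786 < -0.2 is false → out
[6] lift (-2,-2): star map gives -1.52786; window check -1.8 ≤ -1.52786 < -0.2 is true → IN Λ
[7] lift (3,15): star map gives -0.54102; window check -1.8 ≤ -0.54102 < -0.2 is true → IN Λ
[8] lift (3,-14): star map gives 6.30495; window check -1.8 ≤ 6.30495 < -0.2 is false → out
[9] lift (21,6): star map gives 19.58359; window check -1.8 ≤ 19.58359 < -0.2 is false → out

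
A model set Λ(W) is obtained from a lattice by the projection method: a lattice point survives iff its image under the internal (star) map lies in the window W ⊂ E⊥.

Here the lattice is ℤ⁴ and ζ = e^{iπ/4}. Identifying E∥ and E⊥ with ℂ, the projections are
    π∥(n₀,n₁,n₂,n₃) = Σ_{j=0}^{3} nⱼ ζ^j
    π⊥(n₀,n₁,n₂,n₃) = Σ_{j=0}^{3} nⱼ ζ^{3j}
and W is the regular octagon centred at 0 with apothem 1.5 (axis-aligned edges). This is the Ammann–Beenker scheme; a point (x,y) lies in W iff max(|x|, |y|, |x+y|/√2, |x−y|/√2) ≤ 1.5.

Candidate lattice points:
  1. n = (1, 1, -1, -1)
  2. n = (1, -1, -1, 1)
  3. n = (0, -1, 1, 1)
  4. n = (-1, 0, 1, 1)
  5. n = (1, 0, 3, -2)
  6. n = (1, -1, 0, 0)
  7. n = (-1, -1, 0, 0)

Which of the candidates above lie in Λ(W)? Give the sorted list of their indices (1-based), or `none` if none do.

1, 4, 7

π⊥(n) = n₀ + n₁ζ³ + n₂ζ⁶ + n₃ζ⁹ where ζ = e^{iπ/4}.
candidate 1: n = (1, 1, -1, -1) → π⊥ ≈ (-0.414214, +1.000000); max(|x|,|y|,|x±y|/√2) = 1.000000 ≤ 1.5 ⇒ ∈ W
candidate 2: n = (1, -1, -1, 1) → π⊥ ≈ (+2.414214, +1.000000); max(|x|,|y|,|x±y|/√2) = 2.414214 > 1.5 ⇒ ∉ W
candidate 3: n = (0, -1, 1, 1) → π⊥ ≈ (+1.414214, -1.000000); max(|x|,|y|,|x±y|/√2) = 1.707107 > 1.5 ⇒ ∉ W
candidate 4: n = (-1, 0, 1, 1) → π⊥ ≈ (-0.292893, -0.292893); max(|x|,|y|,|x±y|/√2) = 0.414214 ≤ 1.5 ⇒ ∈ W
candidate 5: n = (1, 0, 3, -2) → π⊥ ≈ (-0.414214, -4.414214); max(|x|,|y|,|x±y|/√2) = 4.414214 > 1.5 ⇒ ∉ W
candidate 6: n = (1, -1, 0, 0) → π⊥ ≈ (+1.707107, -0.707107); max(|x|,|y|,|x±y|/√2) = 1.707107 > 1.5 ⇒ ∉ W
candidate 7: n = (-1, -1, 0, 0) → π⊥ ≈ (-0.292893, -0.707107); max(|x|,|y|,|x±y|/√2) = 0.707107 ≤ 1.5 ⇒ ∈ W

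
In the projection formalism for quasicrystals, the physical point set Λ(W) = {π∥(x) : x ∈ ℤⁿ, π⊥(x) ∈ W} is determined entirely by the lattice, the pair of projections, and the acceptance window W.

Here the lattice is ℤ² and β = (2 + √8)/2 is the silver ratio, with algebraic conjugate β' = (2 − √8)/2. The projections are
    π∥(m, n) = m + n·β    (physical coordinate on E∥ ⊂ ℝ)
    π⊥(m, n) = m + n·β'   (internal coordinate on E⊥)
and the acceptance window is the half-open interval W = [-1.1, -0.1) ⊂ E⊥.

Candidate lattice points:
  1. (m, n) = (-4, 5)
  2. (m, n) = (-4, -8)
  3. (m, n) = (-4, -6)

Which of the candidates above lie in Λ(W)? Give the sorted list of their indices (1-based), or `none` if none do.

2

β' = (2−√8)/2 ≈ -0.41421.
#1 (-4,5): internal coord -4 + (5)·β' = -6.07107; -6.07107 ∉ [-1.1, -0.1) → out
#2 (-4,-8): internal coord -4 + (-8)·β' = -0.68629; -0.68629 ∈ [-1.1, -0.1) → IN Λ
#3 (-4,-6): internal coord -4 + (-6)·β' = -1.51472; -1.51472 ∉ [-1.1, -0.1) → out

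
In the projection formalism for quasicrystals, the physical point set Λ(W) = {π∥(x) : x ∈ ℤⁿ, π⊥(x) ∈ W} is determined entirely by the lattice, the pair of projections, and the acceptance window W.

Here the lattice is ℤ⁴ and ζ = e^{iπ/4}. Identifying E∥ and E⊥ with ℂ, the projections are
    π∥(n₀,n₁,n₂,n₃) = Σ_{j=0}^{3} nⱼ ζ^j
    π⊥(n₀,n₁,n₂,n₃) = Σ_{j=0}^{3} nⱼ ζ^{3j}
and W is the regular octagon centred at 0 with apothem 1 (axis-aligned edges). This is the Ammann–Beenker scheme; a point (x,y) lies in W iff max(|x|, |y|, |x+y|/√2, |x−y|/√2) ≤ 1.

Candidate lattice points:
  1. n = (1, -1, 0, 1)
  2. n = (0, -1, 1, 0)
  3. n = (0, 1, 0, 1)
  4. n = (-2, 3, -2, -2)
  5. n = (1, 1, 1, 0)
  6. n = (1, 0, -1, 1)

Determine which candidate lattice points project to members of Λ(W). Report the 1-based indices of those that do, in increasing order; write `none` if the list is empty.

Internal map: ζ^{3j} for j=0..3 gives (1,0), (−√2/2,√2/2), (0,−1), (√2/2,√2/2).
candidate 1: n = (1, -1, 0, 1) → π⊥ ≈ (+2.4142, +0.0000); max(|x|,|y|,|x±y|/√2) = 2.4142 > 1 ⇒ ∉ W
candidate 2: n = (0, -1, 1, 0) → π⊥ ≈ (+0.7071, -1.7071); max(|x|,|y|,|x±y|/√2) = 1.7071 > 1 ⇒ ∉ W
candidate 3: n = (0, 1, 0, 1) → π⊥ ≈ (+0.0000, +1.4142); max(|x|,|y|,|x±y|/√2) = 1.4142 > 1 ⇒ ∉ W
candidate 4: n = (-2, 3, -2, -2) → π⊥ ≈ (-5.5355, +2.7071); max(|x|,|y|,|x±y|/√2) = 5.8284 > 1 ⇒ ∉ W
candidate 5: n = (1, 1, 1, 0) → π⊥ ≈ (+0.2929, -0.2929); max(|x|,|y|,|x±y|/√2) = 0.4142 ≤ 1 ⇒ ∈ W
candidate 6: n = (1, 0, -1, 1) → π⊥ ≈ (+1.7071, +1.7071); max(|x|,|y|,|x±y|/√2) = 2.4142 > 1 ⇒ ∉ W

5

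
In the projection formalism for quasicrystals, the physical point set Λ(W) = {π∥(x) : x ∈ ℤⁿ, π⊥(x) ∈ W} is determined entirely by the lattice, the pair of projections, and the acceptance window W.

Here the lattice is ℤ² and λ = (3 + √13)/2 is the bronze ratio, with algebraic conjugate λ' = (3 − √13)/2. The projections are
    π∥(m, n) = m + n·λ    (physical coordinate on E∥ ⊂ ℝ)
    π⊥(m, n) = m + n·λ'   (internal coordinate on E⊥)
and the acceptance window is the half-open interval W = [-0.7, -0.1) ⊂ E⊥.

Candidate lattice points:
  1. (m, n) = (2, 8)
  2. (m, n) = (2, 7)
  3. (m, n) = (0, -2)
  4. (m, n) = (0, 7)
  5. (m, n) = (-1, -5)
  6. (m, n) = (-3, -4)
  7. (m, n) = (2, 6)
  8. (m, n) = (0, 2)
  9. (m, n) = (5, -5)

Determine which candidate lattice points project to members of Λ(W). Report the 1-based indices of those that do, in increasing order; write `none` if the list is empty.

1, 2, 8

Numerically λ ≈ 3.3028 and λ' = −1/λ ≈ -0.3028.
[1] lift (2,8): star map gives -0.4222; window check -0.7 ≤ -0.4222 < -0.1 is true → IN Λ
[2] lift (2,7): star map gives -0.1194; window check -0.7 ≤ -0.1194 < -0.1 is true → IN Λ
[3] lift (0,-2): star map gives 0.6056; window check -0.7 ≤ 0.6056 < -0.1 is false → out
[4] lift (0,7): star map gives -2.1194; window check -0.7 ≤ -2.1194 < -0.1 is false → out
[5] lift (-1,-5): star map gives 0.5139; window check -0.7 ≤ 0.5139 < -0.1 is false → out
[6] lift (-3,-4): star map gives -1.7889; window check -0.7 ≤ -1.7889 < -0.1 is false → out
[7] lift (2,6): star map gives 0.1833; window check -0.7 ≤ 0.1833 < -0.1 is false → out
[8] lift (0,2): star map gives -0.6056; window check -0.7 ≤ -0.6056 < -0.1 is true → IN Λ
[9] lift (5,-5): star map gives 6.5139; window check -0.7 ≤ 6.5139 < -0.1 is false → out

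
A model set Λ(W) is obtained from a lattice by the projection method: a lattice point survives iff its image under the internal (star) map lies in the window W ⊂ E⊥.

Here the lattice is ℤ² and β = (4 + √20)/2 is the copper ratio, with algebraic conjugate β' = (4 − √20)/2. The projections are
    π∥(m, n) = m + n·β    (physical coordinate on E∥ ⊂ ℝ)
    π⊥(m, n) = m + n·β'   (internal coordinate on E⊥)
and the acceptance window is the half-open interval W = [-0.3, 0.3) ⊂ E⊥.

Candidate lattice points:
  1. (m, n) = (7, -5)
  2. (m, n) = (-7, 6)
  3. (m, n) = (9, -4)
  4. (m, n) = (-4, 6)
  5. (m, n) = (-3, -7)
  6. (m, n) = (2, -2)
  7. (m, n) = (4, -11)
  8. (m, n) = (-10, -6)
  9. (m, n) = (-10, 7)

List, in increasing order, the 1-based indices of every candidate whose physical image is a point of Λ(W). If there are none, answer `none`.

none

β' = (4−√20)/2 ≈ -0.2361.
[1] lift (7,-5): star map gives 8.1803; window check -0.3 ≤ 8.1803 < 0.3 is false → out
[2] lift (-7,6): star map gives -8.4164; window check -0.3 ≤ -8.4164 < 0.3 is false → out
[3] lift (9,-4): star map gives 9.9443; window check -0.3 ≤ 9.9443 < 0.3 is false → out
[4] lift (-4,6): star map gives -5.4164; window check -0.3 ≤ -5.4164 < 0.3 is false → out
[5] lift (-3,-7): star map gives -1.3475; window check -0.3 ≤ -1.3475 < 0.3 is false → out
[6] lift (2,-2): star map gives 2.4721; window check -0.3 ≤ 2.4721 < 0.3 is false → out
[7] lift (4,-11): star map gives 6.5967; window check -0.3 ≤ 6.5967 < 0.3 is false → out
[8] lift (-10,-6): star map gives -8.5836; window check -0.3 ≤ -8.5836 < 0.3 is false → out
[9] lift (-10,7): star map gives -11.6525; window check -0.3 ≤ -11.6525 < 0.3 is false → out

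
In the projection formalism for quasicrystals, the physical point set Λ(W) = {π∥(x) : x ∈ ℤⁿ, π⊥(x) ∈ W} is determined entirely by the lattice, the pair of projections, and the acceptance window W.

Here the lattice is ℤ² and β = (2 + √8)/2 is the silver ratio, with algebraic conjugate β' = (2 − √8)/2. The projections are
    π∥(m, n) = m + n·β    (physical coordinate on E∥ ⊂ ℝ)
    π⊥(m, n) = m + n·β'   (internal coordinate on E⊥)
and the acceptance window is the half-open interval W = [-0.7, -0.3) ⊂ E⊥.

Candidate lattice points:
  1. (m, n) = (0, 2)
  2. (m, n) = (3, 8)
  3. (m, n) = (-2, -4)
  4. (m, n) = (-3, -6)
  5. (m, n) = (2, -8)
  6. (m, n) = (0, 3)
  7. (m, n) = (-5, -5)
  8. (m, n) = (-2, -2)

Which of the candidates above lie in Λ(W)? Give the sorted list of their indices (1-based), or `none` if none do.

β' = (2−√8)/2 ≈ -0.4142.
#1 (0,2): internal coord 0 + (2)·β' = -0.8284; -0.8284 ∉ [-0.7, -0.3) → out
#2 (3,8): internal coord 3 + (8)·β' = -0.3137; -0.3137 ∈ [-0.7, -0.3) → IN Λ
#3 (-2,-4): internal coord -2 + (-4)·β' = -0.3431; -0.3431 ∈ [-0.7, -0.3) → IN Λ
#4 (-3,-6): internal coord -3 + (-6)·β' = -0.5147; -0.5147 ∈ [-0.7, -0.3) → IN Λ
#5 (2,-8): internal coord 2 + (-8)·β' = +5.3137; +5.3137 ∉ [-0.7, -0.3) → out
#6 (0,3): internal coord 0 + (3)·β' = -1.2426; -1.2426 ∉ [-0.7, -0.3) → out
#7 (-5,-5): internal coord -5 + (-5)·β' = -2.9289; -2.9289 ∉ [-0.7, -0.3) → out
#8 (-2,-2): internal coord -2 + (-2)·β' = -1.1716; -1.1716 ∉ [-0.7, -0.3) → out

2, 3, 4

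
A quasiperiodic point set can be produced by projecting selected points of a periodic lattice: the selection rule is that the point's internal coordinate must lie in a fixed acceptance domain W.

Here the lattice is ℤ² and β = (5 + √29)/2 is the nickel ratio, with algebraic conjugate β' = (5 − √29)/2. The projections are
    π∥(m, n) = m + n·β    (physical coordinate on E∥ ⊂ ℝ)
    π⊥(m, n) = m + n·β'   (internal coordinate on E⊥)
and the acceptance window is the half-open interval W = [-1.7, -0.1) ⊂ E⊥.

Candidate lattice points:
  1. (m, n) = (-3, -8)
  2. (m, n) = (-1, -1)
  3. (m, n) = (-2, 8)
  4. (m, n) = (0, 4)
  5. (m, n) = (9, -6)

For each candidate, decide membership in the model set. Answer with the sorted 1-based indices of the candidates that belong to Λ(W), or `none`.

β' = (5−√29)/2 ≈ -0.19258.
candidate 1: (m,n)=(-3,-8) → π∥ = -3-8·β ≈ -44.54066, π⊥ = -3-8·β' ≈ -1.45934 ∈ [-1.7, -0.1) ⇒ IN Λ
candidate 2: (m,n)=(-1,-1) → π∥ = -1-1·β ≈ -6.19258, π⊥ = -1-1·β' ≈ -0.80742 ∈ [-1.7, -0.1) ⇒ IN Λ
candidate 3: (m,n)=(-2,8) → π∥ = -2+8·β ≈ 39.54066, π⊥ = -2+8·β' ≈ -3.54066 ∉ [-1.7, -0.1) ⇒ out
candidate 4: (m,n)=(0,4) → π∥ = 0+4·β ≈ 20.77033, π⊥ = 0+4·β' ≈ -0.77033 ∈ [-1.7, -0.1) ⇒ IN Λ
candidate 5: (m,n)=(9,-6) → π∥ = 9-6·β ≈ -22.15549, π⊥ = 9-6·β' ≈ 10.15549 ∉ [-1.7, -0.1) ⇒ out

1, 2, 4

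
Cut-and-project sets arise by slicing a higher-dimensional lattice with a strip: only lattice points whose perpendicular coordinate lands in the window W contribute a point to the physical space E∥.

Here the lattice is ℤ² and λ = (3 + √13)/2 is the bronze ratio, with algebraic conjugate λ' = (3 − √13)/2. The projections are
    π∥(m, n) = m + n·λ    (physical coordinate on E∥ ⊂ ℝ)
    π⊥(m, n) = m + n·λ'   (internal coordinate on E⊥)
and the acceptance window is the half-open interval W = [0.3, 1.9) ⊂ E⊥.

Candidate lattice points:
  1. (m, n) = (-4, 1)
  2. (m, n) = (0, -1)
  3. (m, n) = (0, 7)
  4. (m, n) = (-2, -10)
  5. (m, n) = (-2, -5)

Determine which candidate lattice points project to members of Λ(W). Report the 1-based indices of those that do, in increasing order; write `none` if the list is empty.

Numerically λ ≈ 3.302776 and λ' = −1/λ ≈ -0.302776.
candidate 1: (m,n)=(-4,1) → π∥ = -4+1·λ ≈ -0.697224, π⊥ = -4+1·λ' ≈ -4.302776 ∉ [0.3, 1.9) ⇒ out
candidate 2: (m,n)=(0,-1) → π∥ = 0-1·λ ≈ -3.302776, π⊥ = 0-1·λ' ≈ 0.302776 ∈ [0.3, 1.9) ⇒ IN Λ
candidate 3: (m,n)=(0,7) → π∥ = 0+7·λ ≈ 23.119429, π⊥ = 0+7·λ' ≈ -2.119429 ∉ [0.3, 1.9) ⇒ out
candidate 4: (m,n)=(-2,-10) → π∥ = -2-10·λ ≈ -35.027756, π⊥ = -2-10·λ' ≈ 1.027756 ∈ [0.3, 1.9) ⇒ IN Λ
candidate 5: (m,n)=(-2,-5) → π∥ = -2-5·λ ≈ -18.513878, π⊥ = -2-5·λ' ≈ -0.486122 ∉ [0.3, 1.9) ⇒ out

2, 4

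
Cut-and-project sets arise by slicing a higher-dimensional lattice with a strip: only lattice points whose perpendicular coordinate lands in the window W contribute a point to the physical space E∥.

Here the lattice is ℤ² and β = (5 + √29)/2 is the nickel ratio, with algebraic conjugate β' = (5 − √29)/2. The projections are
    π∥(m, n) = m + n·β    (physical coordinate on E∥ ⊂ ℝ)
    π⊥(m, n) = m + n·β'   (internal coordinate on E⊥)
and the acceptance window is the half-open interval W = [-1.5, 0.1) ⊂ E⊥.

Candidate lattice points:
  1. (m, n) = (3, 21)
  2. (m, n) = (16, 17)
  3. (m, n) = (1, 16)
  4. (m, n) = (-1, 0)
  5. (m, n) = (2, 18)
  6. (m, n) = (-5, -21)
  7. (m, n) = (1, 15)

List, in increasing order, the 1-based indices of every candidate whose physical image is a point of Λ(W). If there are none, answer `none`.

β' = (5−√29)/2 ≈ -0.192582.
[1] lift (3,21): star map gives -1.044230; window check -1.5 ≤ -1.044230 < 0.1 is true → IN Λ
[2] lift (16,17): star map gives 12.726099; window check -1.5 ≤ 12.726099 < 0.1 is false → out
[3] lift (1,16): star map gives -2.081318; window check -1.5 ≤ -2.081318 < 0.1 is false → out
[4] lift (-1,0): star map gives -1.000000; window check -1.5 ≤ -1.000000 < 0.1 is true → IN Λ
[5] lift (2,18): star map gives -1.466483; window check -1.5 ≤ -1.466483 < 0.1 is true → IN Λ
[6] lift (-5,-21): star map gives -0.955770; window check -1.5 ≤ -0.955770 < 0.1 is true → IN Λ
[7] lift (1,15): star map gives -1.888736; window check -1.5 ≤ -1.888736 < 0.1 is false → out

1, 4, 5, 6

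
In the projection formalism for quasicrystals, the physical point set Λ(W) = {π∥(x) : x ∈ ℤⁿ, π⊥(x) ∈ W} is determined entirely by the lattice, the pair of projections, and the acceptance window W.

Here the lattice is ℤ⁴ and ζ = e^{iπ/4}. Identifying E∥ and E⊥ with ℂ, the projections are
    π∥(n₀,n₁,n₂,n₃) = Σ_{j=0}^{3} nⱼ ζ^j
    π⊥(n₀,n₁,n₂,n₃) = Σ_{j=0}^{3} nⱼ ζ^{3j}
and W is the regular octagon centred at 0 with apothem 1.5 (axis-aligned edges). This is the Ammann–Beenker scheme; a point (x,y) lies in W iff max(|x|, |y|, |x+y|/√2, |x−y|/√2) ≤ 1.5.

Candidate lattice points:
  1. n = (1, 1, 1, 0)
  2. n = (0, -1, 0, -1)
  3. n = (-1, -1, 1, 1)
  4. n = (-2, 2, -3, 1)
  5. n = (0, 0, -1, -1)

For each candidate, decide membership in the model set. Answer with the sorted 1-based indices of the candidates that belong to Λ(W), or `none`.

With ζ = e^{iπ/4} the internal vectors are ζ^0,ζ^3,ζ^6,ζ^9.
#1 (1, 1, 1, 0): internal (0.292893, -0.292893); octagon support 0.414214 vs apothem 1.5 → ∈ W
#2 (0, -1, 0, -1): internal (0.000000, -1.414214); octagon support 1.414214 vs apothem 1.5 → ∈ W
#3 (-1, -1, 1, 1): internal (0.414214, -1.000000); octagon support 1.000000 vs apothem 1.5 → ∈ W
#4 (-2, 2, -3, 1): internal (-2.707107, 5.121320); octagon support 5.535534 vs apothem 1.5 → ∉ W
#5 (0, 0, -1, -1): internal (-0.707107, 0.292893); octagon support 0.707107 vs apothem 1.5 → ∈ W

1, 2, 3, 5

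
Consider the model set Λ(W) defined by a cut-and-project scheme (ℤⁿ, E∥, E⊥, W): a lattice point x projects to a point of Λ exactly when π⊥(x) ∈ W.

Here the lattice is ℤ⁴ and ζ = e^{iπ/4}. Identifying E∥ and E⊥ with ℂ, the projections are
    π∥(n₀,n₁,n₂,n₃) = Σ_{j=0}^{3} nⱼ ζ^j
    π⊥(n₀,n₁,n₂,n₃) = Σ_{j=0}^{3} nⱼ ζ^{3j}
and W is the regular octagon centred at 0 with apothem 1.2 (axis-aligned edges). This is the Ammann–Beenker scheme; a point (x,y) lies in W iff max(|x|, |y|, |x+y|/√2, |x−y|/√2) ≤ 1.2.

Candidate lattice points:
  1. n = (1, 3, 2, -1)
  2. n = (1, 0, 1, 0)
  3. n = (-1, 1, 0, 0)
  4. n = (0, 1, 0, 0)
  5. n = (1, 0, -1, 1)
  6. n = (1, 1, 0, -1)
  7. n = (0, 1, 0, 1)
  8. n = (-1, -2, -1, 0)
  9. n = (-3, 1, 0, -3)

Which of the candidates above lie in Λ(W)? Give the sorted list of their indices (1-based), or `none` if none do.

With ζ = e^{iπ/4} the internal vectors are ζ^0,ζ^3,ζ^6,ζ^9.
#1 (1, 3, 2, -1): internal (-1.828427, -0.585786); octagon support 1.828427 vs apothem 1.2 → ∉ W
#2 (1, 0, 1, 0): internal (1.000000, -1.000000); octagon support 1.414214 vs apothem 1.2 → ∉ W
#3 (-1, 1, 0, 0): internal (-1.707107, 0.707107); octagon support 1.707107 vs apothem 1.2 → ∉ W
#4 (0, 1, 0, 0): internal (-0.707107, 0.707107); octagon support 1.000000 vs apothem 1.2 → ∈ W
#5 (1, 0, -1, 1): internal (1.707107, 1.707107); octagon support 2.414214 vs apothem 1.2 → ∉ W
#6 (1, 1, 0, -1): internal (-0.414214, 0.000000); octagon support 0.414214 vs apothem 1.2 → ∈ W
#7 (0, 1, 0, 1): internal (0.000000, 1.414214); octagon support 1.414214 vs apothem 1.2 → ∉ W
#8 (-1, -2, -1, 0): internal (0.414214, -0.414214); octagon support 0.585786 vs apothem 1.2 → ∈ W
#9 (-3, 1, 0, -3): internal (-5.828427, -1.414214); octagon support 5.828427 vs apothem 1.2 → ∉ W

4, 6, 8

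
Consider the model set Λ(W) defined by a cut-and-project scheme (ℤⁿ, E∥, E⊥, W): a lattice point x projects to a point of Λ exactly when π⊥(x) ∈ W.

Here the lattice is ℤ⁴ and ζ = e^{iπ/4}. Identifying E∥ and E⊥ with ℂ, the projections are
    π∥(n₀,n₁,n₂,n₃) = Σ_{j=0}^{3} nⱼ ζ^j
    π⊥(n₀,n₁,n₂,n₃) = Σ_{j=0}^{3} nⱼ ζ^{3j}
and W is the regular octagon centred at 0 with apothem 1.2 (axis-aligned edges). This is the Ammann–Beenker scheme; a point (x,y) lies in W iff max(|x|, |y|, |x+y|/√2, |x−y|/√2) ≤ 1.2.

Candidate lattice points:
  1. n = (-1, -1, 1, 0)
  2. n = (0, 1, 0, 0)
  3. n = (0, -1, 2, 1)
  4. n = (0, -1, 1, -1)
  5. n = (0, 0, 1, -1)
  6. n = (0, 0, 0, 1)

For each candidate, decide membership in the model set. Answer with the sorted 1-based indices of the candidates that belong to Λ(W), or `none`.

2, 6

π⊥(n) = n₀ + n₁ζ³ + n₂ζ⁶ + n₃ζ⁹ where ζ = e^{iπ/4}.
candidate 1: n = (-1, -1, 1, 0) → π⊥ ≈ (-0.29289, -1.70711); max(|x|,|y|,|x±y|/√2) = 1.70711 > 1.2 ⇒ ∉ W
candidate 2: n = (0, 1, 0, 0) → π⊥ ≈ (-0.70711, +0.70711); max(|x|,|y|,|x±y|/√2) = 1.00000 ≤ 1.2 ⇒ ∈ W
candidate 3: n = (0, -1, 2, 1) → π⊥ ≈ (+1.41421, -2.00000); max(|x|,|y|,|x±y|/√2) = 2.41421 > 1.2 ⇒ ∉ W
candidate 4: n = (0, -1, 1, -1) → π⊥ ≈ (+0.00000, -2.41421); max(|x|,|y|,|x±y|/√2) = 2.41421 > 1.2 ⇒ ∉ W
candidate 5: n = (0, 0, 1, -1) → π⊥ ≈ (-0.70711, -1.70711); max(|x|,|y|,|x±y|/√2) = 1.70711 > 1.2 ⇒ ∉ W
candidate 6: n = (0, 0, 0, 1) → π⊥ ≈ (+0.70711, +0.70711); max(|x|,|y|,|x±y|/√2) = 1.00000 ≤ 1.2 ⇒ ∈ W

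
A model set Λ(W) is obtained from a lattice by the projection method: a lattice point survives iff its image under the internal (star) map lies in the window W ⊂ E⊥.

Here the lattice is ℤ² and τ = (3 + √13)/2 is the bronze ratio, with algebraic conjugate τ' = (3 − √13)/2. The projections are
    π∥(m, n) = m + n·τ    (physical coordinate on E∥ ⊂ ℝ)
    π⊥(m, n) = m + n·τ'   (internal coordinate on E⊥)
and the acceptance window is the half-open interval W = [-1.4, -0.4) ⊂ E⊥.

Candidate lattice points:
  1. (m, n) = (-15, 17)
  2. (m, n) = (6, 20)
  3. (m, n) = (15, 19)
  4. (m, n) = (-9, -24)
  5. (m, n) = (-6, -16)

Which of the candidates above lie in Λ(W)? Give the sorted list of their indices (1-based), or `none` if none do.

τ' = (3−√13)/2 ≈ -0.30278.
[1] lift (-15,17): star map gives -20.14719; window check -1.4 ≤ -20.14719 < -0.4 is false → out
[2] lift (6,20): star map gives -0.05551; window check -1.4 ≤ -0.05551 < -0.4 is false → out
[3] lift (15,19): star map gives 9.24726; window check -1.4 ≤ 9.24726 < -0.4 is false → out
[4] lift (-9,-24): star map gives -1.73338; window check -1.4 ≤ -1.73338 < -0.4 is false → out
[5] lift (-6,-16): star map gives -1.15559; window check -1.4 ≤ -1.15559 < -0.4 is true → IN Λ

5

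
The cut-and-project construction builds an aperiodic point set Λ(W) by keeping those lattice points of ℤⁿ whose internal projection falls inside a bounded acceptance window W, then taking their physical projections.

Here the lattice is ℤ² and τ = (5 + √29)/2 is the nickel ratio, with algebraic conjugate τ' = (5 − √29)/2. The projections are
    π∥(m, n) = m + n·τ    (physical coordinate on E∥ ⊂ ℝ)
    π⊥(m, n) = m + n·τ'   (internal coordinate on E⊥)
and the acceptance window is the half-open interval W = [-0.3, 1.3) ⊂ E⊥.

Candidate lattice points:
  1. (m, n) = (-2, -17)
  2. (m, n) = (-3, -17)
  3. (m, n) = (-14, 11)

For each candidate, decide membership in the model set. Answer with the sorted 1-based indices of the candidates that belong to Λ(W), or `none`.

1, 2

Numerically τ ≈ 5.1926 and τ' = −1/τ ≈ -0.1926.
[1] lift (-2,-17): star map gives 1.2739; window check -0.3 ≤ 1.2739 < 1.3 is true → IN Λ
[2] lift (-3,-17): star map gives 0.2739; window check -0.3 ≤ 0.2739 < 1.3 is true → IN Λ
[3] lift (-14,11): star map gives -16.1184; window check -0.3 ≤ -16.1184 < 1.3 is false → out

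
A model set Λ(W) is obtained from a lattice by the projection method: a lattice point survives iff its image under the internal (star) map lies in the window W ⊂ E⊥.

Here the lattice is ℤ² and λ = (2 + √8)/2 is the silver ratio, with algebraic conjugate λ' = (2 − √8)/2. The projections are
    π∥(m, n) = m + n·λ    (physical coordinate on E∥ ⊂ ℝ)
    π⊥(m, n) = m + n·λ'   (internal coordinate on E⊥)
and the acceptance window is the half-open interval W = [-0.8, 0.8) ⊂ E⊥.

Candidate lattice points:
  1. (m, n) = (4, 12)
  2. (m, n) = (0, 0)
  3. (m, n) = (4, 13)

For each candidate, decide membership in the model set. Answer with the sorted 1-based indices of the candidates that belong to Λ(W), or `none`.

λ' = (2−√8)/2 ≈ -0.414214.
[1] lift (4,12): star map gives -0.970563; window check -0.8 ≤ -0.970563 < 0.8 is false → out
[2] lift (0,0): star map gives 0.000000; window check -0.8 ≤ 0.000000 < 0.8 is true → IN Λ
[3] lift (4,13): star map gives -1.384776; window check -0.8 ≤ -1.384776 < 0.8 is false → out

2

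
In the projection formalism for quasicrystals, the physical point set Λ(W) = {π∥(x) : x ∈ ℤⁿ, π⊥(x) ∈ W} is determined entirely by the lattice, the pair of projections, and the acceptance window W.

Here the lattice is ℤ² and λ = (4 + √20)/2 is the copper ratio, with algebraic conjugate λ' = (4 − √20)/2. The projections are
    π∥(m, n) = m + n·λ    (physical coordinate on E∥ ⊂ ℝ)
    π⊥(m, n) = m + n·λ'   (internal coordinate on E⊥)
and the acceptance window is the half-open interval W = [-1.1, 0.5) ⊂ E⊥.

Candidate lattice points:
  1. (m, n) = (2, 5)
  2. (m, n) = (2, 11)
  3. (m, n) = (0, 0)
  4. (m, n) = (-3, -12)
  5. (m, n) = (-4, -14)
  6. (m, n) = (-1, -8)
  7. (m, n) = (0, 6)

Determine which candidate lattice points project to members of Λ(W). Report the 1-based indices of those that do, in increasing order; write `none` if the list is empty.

λ' = (4−√20)/2 ≈ -0.2361.
candidate 1: (m,n)=(2,5) → π∥ = 2+5·λ ≈ 23.1803, π⊥ = 2+5·λ' ≈ 0.8197 ∉ [-1.1, 0.5) ⇒ out
candidate 2: (m,n)=(2,11) → π∥ = 2+11·λ ≈ 48.5967, π⊥ = 2+11·λ' ≈ -0.5967 ∈ [-1.1, 0.5) ⇒ IN Λ
candidate 3: (m,n)=(0,0) → π∥ = 0+0·λ ≈ 0.0000, π⊥ = 0+0·λ' ≈ 0.0000 ∈ [-1.1, 0.5) ⇒ IN Λ
candidate 4: (m,n)=(-3,-12) → π∥ = -3-12·λ ≈ -53.8328, π⊥ = -3-12·λ' ≈ -0.1672 ∈ [-1.1, 0.5) ⇒ IN Λ
candidate 5: (m,n)=(-4,-14) → π∥ = -4-14·λ ≈ -63.3050, π⊥ = -4-14·λ' ≈ -0.6950 ∈ [-1.1, 0.5) ⇒ IN Λ
candidate 6: (m,n)=(-1,-8) → π∥ = -1-8·λ ≈ -34.8885, π⊥ = -1-8·λ' ≈ 0.8885 ∉ [-1.1, 0.5) ⇒ out
candidate 7: (m,n)=(0,6) → π∥ = 0+6·λ ≈ 25.4164, π⊥ = 0+6·λ' ≈ -1.4164 ∉ [-1.1, 0.5) ⇒ out

2, 3, 4, 5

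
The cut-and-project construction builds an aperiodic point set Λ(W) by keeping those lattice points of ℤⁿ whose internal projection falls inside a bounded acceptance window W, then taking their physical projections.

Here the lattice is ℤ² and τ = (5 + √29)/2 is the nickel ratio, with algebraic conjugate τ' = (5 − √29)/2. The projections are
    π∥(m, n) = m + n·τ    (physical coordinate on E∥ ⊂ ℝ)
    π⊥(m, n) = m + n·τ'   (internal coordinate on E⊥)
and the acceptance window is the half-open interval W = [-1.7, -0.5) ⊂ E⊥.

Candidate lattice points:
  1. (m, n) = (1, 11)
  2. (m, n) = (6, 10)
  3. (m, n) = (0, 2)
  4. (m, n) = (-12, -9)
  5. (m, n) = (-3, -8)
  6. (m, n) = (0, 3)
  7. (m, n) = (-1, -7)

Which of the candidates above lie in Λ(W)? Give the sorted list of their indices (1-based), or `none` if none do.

1, 5, 6

Compute τ' = (5−√29)/2 = -0.19258, so π⊥(m,n) = m -0.19258·n.
#1 (1,11): internal coord 1 + (11)·τ' = -1.11841; -1.11841 ∈ [-1.7, -0.5) → IN Λ
#2 (6,10): internal coord 6 + (10)·τ' = +4.07418; +4.07418 ∉ [-1.7, -0.5) → out
#3 (0,2): internal coord 0 + (2)·τ' = -0.38516; -0.38516 ∉ [-1.7, -0.5) → out
#4 (-12,-9): internal coord -12 + (-9)·τ' = -10.26676; -10.26676 ∉ [-1.7, -0.5) → out
#5 (-3,-8): internal coord -3 + (-8)·τ' = -1.45934; -1.45934 ∈ [-1.7, -0.5) → IN Λ
#6 (0,3): internal coord 0 + (3)·τ' = -0.57775; -0.57775 ∈ [-1.7, -0.5) → IN Λ
#7 (-1,-7): internal coord -1 + (-7)·τ' = +0.34808; +0.34808 ∉ [-1.7, -0.5) → out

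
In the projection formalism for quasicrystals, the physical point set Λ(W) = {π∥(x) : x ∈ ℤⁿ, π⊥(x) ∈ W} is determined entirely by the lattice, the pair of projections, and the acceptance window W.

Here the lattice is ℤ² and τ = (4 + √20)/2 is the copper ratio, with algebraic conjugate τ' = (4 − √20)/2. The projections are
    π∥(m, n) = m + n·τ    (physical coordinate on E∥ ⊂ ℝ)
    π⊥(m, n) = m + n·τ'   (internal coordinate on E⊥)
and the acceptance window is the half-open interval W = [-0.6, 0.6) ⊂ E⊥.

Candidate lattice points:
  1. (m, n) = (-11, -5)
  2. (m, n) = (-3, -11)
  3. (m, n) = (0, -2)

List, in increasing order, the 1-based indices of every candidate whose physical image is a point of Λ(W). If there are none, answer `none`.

2, 3

Numerically τ ≈ 4.2361 and τ' = −1/τ ≈ -0.2361.
#1 (-11,-5): internal coord -11 + (-5)·τ' = -9.8197; -9.8197 ∉ [-0.6, 0.6) → out
#2 (-3,-11): internal coord -3 + (-11)·τ' = -0.4033; -0.4033 ∈ [-0.6, 0.6) → IN Λ
#3 (0,-2): internal coord 0 + (-2)·τ' = +0.4721; +0.4721 ∈ [-0.6, 0.6) → IN Λ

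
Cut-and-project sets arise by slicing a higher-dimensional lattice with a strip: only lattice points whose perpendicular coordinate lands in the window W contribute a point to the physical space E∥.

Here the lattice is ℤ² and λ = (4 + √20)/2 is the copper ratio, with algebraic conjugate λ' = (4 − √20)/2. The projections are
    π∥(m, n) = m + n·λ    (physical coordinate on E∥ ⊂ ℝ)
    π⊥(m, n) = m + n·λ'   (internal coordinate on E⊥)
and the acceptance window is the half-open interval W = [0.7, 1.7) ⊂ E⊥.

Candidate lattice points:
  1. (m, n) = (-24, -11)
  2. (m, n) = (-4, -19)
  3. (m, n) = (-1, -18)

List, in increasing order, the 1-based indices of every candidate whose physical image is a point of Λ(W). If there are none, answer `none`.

none

Compute λ' = (4−√20)/2 = -0.2361, so π⊥(m,n) = m -0.2361·n.
candidate 1: (m,n)=(-24,-11) → π∥ = -24-11·λ ≈ -70.5967, π⊥ = -24-11·λ' ≈ -21.4033 ∉ [0.7, 1.7) ⇒ out
candidate 2: (m,n)=(-4,-19) → π∥ = -4-19·λ ≈ -84.4853, π⊥ = -4-19·λ' ≈ 0.4853 ∉ [0.7, 1.7) ⇒ out
candidate 3: (m,n)=(-1,-18) → π∥ = -1-18·λ ≈ -77.2492, π⊥ = -1-18·λ' ≈ 3.2492 ∉ [0.7, 1.7) ⇒ out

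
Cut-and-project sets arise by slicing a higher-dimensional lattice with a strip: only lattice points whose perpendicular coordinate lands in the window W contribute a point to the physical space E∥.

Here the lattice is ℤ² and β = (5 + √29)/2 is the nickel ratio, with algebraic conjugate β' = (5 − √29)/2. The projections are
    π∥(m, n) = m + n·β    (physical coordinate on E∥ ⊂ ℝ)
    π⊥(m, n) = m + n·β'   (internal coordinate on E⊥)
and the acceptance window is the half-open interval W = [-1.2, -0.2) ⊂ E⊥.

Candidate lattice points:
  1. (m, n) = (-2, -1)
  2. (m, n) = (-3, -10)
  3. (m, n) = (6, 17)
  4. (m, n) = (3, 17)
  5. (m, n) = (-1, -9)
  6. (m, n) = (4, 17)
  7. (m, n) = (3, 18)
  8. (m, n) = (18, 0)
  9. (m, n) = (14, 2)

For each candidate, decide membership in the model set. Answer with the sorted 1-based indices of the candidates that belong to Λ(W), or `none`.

2, 4, 7

Numerically β ≈ 5.192582 and β' = −1/β ≈ -0.192582.
candidate 1: (m,n)=(-2,-1) → π∥ = -2-1·β ≈ -7.192582, π⊥ = -2-1·β' ≈ -1.807418 ∉ [-1.2, -0.2) ⇒ out
candidate 2: (m,n)=(-3,-10) → π∥ = -3-10·β ≈ -54.925824, π⊥ = -3-10·β' ≈ -1.074176 ∈ [-1.2, -0.2) ⇒ IN Λ
candidate 3: (m,n)=(6,17) → π∥ = 6+17·β ≈ 94.273901, π⊥ = 6+17·β' ≈ 2.726099 ∉ [-1.2, -0.2) ⇒ out
candidate 4: (m,n)=(3,17) → π∥ = 3+17·β ≈ 91.273901, π⊥ = 3+17·β' ≈ -0.273901 ∈ [-1.2, -0.2) ⇒ IN Λ
candidate 5: (m,n)=(-1,-9) → π∥ = -1-9·β ≈ -47.733242, π⊥ = -1-9·β' ≈ 0.733242 ∉ [-1.2, -0.2) ⇒ out
candidate 6: (m,n)=(4,17) → π∥ = 4+17·β ≈ 92.273901, π⊥ = 4+17·β' ≈ 0.726099 ∉ [-1.2, -0.2) ⇒ out
candidate 7: (m,n)=(3,18) → π∥ = 3+18·β ≈ 96.466483, π⊥ = 3+18·β' ≈ -0.466483 ∈ [-1.2, -0.2) ⇒ IN Λ
candidate 8: (m,n)=(18,0) → π∥ = 18+0·β ≈ 18.000000, π⊥ = 18+0·β' ≈ 18.000000 ∉ [-1.2, -0.2) ⇒ out
candidate 9: (m,n)=(14,2) → π∥ = 14+2·β ≈ 24.385165, π⊥ = 14+2·β' ≈ 13.614835 ∉ [-1.2, -0.2) ⇒ out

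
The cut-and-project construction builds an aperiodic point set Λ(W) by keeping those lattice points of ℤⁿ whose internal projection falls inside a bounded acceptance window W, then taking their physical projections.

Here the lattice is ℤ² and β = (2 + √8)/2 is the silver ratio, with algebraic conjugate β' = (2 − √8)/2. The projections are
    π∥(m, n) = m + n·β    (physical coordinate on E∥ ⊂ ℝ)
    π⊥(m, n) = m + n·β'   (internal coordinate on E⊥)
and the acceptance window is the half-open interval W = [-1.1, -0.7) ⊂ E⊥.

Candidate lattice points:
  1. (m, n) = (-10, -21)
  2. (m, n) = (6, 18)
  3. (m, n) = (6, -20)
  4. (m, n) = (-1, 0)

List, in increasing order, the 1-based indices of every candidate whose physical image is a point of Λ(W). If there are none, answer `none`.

4

Compute β' = (2−√8)/2 = -0.414214, so π⊥(m,n) = m -0.414214·n.
candidate 1: (m,n)=(-10,-21) → π∥ = -10-21·β ≈ -60.698485, π⊥ = -10-21·β' ≈ -1.301515 ∉ [-1.1, -0.7) ⇒ out
candidate 2: (m,n)=(6,18) → π∥ = 6+18·β ≈ 49.455844, π⊥ = 6+18·β' ≈ -1.455844 ∉ [-1.1, -0.7) ⇒ out
candidate 3: (m,n)=(6,-20) → π∥ = 6-20·β ≈ -42.284271, π⊥ = 6-20·β' ≈ 14.284271 ∉ [-1.1, -0.7) ⇒ out
candidate 4: (m,n)=(-1,0) → π∥ = -1+0·β ≈ -1.000000, π⊥ = -1+0·β' ≈ -1.000000 ∈ [-1.1, -0.7) ⇒ IN Λ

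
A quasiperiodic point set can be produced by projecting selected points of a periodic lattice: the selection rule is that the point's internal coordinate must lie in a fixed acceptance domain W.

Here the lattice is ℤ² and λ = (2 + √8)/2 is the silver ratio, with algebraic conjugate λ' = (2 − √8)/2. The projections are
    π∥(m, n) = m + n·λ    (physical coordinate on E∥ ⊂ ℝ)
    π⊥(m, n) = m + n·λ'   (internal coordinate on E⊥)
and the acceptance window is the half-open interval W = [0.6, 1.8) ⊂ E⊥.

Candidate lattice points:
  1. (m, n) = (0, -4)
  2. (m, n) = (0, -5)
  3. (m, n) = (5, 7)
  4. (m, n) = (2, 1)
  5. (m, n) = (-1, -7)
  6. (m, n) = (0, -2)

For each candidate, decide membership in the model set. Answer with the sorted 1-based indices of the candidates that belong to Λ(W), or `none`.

1, 4, 6

λ' = (2−√8)/2 ≈ -0.414214.
#1 (0,-4): internal coord 0 + (-4)·λ' = +1.656854; +1.656854 ∈ [0.6, 1.8) → IN Λ
#2 (0,-5): internal coord 0 + (-5)·λ' = +2.071068; +2.071068 ∉ [0.6, 1.8) → out
#3 (5,7): internal coord 5 + (7)·λ' = +2.100505; +2.100505 ∉ [0.6, 1.8) → out
#4 (2,1): internal coord 2 + (1)·λ' = +1.585786; +1.585786 ∈ [0.6, 1.8) → IN Λ
#5 (-1,-7): internal coord -1 + (-7)·λ' = +1.899495; +1.899495 ∉ [0.6, 1.8) → out
#6 (0,-2): internal coord 0 + (-2)·λ' = +0.828427; +0.828427 ∈ [0.6, 1.8) → IN Λ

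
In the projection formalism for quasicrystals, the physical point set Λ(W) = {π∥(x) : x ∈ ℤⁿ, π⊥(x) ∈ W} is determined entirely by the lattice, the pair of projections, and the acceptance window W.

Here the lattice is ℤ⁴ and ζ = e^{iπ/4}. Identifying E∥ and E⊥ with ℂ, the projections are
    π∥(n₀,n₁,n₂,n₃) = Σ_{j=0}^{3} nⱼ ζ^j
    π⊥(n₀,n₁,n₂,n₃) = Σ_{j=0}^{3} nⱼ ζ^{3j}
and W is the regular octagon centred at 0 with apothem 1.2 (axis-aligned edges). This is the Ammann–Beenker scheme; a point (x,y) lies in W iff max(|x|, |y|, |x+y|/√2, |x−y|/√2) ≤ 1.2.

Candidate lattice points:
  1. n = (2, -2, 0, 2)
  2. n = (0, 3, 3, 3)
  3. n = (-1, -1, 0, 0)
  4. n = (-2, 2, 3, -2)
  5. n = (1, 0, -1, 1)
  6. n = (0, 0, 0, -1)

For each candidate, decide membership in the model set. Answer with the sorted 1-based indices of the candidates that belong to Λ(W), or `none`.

3, 6

Internal map: ζ^{3j} for j=0..3 gives (1,0), (−√2/2,√2/2), (0,−1), (√2/2,√2/2).
#1 (2, -2, 0, 2): internal (4.8284, 0.0000); octagon support 4.8284 vs apothem 1.2 → ∉ W
#2 (0, 3, 3, 3): internal (0.0000, 1.2426); octagon support 1.2426 vs apothem 1.2 → ∉ W
#3 (-1, -1, 0, 0): internal (-0.2929, -0.7071); octagon support 0.7071 vs apothem 1.2 → ∈ W
#4 (-2, 2, 3, -2): internal (-4.8284, -3.0000); octagon support 5.5355 vs apothem 1.2 → ∉ W
#5 (1, 0, -1, 1): internal (1.7071, 1.7071); octagon support 2.4142 vs apothem 1.2 → ∉ W
#6 (0, 0, 0, -1): internal (-0.7071, -0.7071); octagon support 1.0000 vs apothem 1.2 → ∈ W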